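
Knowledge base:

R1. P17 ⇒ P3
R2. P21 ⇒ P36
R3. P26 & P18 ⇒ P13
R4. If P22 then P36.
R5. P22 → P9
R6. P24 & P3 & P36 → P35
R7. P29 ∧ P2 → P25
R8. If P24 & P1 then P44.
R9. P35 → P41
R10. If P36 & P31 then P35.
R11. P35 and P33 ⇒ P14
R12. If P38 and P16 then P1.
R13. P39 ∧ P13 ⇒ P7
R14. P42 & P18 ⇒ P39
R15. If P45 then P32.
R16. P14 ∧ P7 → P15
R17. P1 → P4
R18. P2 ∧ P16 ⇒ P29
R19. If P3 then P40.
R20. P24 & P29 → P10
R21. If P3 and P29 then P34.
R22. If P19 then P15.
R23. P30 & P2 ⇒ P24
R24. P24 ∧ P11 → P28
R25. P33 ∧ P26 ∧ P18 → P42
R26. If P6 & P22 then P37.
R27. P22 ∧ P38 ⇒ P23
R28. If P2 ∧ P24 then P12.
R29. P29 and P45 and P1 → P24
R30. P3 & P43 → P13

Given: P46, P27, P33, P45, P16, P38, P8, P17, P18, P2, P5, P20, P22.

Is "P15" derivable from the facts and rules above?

No

Forward chaining from the given facts derives: P3, P36, P9, P1, P32, P4, P29, P40, P34, P23, P24, P35, P25, P44, P41, P14, P10, P12.
Rules concluding P15: R16 needs P7; R22 needs P19 — none of these are established.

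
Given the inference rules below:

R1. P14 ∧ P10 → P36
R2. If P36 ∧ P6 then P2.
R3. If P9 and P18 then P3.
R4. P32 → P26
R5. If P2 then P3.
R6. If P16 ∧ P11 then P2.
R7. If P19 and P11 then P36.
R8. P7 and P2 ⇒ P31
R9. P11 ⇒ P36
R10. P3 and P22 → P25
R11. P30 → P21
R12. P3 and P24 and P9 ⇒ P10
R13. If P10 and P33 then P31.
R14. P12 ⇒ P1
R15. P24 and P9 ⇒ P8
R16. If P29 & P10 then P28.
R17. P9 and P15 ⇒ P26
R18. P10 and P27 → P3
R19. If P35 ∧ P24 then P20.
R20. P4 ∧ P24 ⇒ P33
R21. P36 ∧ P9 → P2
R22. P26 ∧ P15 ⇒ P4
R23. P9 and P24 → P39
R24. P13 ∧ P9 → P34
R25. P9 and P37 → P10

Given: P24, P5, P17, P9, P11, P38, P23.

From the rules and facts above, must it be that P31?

Forward chaining from the given facts derives: P36, P8, P2, P39, P3, P10.
Rules concluding P31: R8 needs P7; R13 needs P33 — none of these are established.

No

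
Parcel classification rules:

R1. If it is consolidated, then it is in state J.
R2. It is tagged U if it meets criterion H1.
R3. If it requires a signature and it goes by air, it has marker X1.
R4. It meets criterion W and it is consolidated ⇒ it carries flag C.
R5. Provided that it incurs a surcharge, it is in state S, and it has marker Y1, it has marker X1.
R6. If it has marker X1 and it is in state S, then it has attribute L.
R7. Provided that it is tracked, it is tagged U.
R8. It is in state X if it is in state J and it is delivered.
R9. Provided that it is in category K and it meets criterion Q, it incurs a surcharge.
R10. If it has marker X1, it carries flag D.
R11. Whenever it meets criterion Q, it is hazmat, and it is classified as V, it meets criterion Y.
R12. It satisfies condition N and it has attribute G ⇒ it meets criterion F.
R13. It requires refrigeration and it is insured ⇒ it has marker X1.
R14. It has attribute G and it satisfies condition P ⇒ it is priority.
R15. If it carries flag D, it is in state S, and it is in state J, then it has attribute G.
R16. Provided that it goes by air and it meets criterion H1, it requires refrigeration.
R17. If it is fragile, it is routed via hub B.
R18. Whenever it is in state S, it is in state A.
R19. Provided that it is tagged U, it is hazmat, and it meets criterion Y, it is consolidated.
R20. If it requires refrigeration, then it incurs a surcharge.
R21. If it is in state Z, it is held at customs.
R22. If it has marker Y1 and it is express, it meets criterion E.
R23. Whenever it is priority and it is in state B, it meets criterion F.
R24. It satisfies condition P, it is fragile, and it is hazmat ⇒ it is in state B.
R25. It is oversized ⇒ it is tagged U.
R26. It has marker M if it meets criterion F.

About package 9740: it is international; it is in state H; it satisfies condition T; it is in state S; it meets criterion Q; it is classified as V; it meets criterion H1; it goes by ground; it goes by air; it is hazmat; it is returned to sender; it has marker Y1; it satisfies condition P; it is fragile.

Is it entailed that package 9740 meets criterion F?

By R2 (it meets criterion H1): it is tagged U.
By R11 (it meets criterion Q, it is hazmat, it is classified as V): it meets criterion Y.
By R16 (it goes by air, it meets criterion H1): it requires refrigeration.
By R19 (it is tagged U, it is hazmat, it meets criterion Y): it is consolidated.
By R20 (it requires refrigeration): it incurs a surcharge.
By R24 (it satisfies condition P, it is fragile, it is hazmat): it is in state B.
By R1 (it is consolidated): it is in state J.
By R5 (it incurs a surcharge, it is in state S, it has marker Y1): it has marker X1.
By R10 (it has marker X1): it carries flag D.
By R15 (it carries flag D, it is in state S, it is in state J): it has attribute G.
By R14 (it has attribute G, it satisfies condition P): it is priority.
By R23 (it is priority, it is in state B): it meets criterion F.

Yes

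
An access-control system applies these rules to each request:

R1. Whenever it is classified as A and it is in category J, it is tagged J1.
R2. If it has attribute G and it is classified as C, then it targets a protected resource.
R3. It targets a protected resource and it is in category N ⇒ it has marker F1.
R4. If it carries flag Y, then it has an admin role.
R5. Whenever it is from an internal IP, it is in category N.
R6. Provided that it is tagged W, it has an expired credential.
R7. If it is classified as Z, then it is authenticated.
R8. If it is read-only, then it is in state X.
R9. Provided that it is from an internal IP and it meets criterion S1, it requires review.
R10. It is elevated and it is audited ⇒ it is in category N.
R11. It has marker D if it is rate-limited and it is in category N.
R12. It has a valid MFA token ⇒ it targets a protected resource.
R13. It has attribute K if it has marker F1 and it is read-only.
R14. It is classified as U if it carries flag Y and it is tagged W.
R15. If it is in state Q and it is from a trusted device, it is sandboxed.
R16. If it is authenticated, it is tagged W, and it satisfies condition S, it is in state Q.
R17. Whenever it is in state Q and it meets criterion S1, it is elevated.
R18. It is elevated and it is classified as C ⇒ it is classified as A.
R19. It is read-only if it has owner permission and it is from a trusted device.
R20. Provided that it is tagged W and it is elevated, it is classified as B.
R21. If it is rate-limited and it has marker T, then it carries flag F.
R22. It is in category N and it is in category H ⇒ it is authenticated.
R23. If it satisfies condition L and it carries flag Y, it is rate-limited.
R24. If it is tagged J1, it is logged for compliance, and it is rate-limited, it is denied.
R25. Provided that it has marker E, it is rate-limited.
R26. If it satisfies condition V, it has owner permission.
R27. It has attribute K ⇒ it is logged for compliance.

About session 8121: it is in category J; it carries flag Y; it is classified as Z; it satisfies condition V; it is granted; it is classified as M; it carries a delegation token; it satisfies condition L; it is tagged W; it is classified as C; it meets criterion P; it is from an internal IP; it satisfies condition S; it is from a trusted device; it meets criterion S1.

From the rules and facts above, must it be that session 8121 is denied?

Forward chaining from the given facts derives: has an admin role, is in category N, has an expired credential, is authenticated, requires review, is classified as U, is in state Q, is elevated, is classified as A, is classified as B, is rate-limited, has owner permission, is tagged J1, has marker D, is sandboxed, is read-only, is in state X.
The only rule concluding "it is denied" is R24, which needs "it is logged for compliance"; that is never established.

No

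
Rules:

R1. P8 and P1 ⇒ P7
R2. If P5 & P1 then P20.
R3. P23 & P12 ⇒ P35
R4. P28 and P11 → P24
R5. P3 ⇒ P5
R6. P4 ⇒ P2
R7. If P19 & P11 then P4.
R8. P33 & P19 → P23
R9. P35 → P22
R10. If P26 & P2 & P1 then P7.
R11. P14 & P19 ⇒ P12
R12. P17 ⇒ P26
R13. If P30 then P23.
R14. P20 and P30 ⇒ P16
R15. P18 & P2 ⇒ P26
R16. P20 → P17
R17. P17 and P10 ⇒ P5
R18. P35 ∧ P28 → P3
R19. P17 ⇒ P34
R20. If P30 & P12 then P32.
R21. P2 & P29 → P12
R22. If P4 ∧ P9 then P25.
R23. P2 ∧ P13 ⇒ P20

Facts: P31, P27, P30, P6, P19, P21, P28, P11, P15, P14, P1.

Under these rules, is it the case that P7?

P4  (by R7: P19, P11)
P12  (by R11: P14, P19)
P23  (by R13: P30)
P35  (by R3: P23, P12)
P2  (by R6: P4)
P3  (by R18: P35, P28)
P5  (by R5: P3)
P20  (by R2: P5, P1)
P17  (by R16: P20)
P26  (by R12: P17)
P7  (by R10: P26, P2, P1)

Yes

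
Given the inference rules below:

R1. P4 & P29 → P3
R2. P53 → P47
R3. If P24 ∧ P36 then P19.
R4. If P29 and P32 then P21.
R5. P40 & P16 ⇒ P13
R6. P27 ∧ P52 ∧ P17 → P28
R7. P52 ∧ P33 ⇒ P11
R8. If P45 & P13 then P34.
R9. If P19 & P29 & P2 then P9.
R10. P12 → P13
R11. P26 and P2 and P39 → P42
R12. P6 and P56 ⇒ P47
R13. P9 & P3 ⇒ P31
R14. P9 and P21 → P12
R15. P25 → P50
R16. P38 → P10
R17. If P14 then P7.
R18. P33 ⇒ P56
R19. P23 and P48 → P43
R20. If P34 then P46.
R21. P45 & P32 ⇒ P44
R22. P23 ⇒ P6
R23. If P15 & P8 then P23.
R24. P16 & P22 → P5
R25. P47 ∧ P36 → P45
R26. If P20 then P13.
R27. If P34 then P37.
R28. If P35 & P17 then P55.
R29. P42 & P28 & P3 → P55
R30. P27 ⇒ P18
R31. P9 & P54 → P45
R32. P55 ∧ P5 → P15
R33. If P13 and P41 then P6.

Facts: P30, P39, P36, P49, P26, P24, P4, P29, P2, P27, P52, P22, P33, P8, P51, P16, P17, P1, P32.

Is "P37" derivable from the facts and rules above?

P3  (by R1: P4, P29)
P19  (by R3: P24, P36)
P21  (by R4: P29, P32)
P28  (by R6: P27, P52, P17)
P9  (by R9: P19, P29, P2)
P42  (by R11: P26, P2, P39)
P12  (by R14: P9, P21)
P56  (by R18: P33)
P5  (by R24: P16, P22)
P55  (by R29: P42, P28, P3)
P15  (by R32: P55, P5)
P13  (by R10: P12)
P23  (by R23: P15, P8)
P6  (by R22: P23)
P47  (by R12: P6, P56)
P45  (by R25: P47, P36)
P34  (by R8: P45, P13)
P37  (by R27: P34)

Yes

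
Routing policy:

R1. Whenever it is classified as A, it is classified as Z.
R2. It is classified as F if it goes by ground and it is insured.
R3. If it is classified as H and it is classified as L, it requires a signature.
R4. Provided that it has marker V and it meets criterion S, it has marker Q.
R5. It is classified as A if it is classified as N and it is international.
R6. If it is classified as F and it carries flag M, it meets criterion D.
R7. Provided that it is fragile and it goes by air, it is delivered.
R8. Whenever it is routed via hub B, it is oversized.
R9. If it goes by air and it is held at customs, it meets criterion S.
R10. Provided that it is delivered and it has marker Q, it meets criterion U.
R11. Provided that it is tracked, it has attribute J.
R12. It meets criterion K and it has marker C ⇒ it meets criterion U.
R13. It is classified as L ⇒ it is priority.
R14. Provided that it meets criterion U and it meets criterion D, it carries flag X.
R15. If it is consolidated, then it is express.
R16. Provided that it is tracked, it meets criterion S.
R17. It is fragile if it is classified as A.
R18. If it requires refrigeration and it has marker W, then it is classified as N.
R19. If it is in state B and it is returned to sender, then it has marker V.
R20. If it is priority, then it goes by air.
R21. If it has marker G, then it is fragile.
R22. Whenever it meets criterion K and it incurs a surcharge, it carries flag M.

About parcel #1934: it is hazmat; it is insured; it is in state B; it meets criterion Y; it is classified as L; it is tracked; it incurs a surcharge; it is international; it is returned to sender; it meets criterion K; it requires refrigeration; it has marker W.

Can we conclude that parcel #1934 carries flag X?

Forward chaining from the given facts derives: has attribute J, is priority, meets criterion S, is classified as N, has marker V, goes by air, carries flag M, has marker Q, is classified as A, is fragile, is classified as Z, is delivered, meets criterion U.
The only rule concluding "it carries flag X" is R14, which needs "it meets criterion D"; that is never established.

No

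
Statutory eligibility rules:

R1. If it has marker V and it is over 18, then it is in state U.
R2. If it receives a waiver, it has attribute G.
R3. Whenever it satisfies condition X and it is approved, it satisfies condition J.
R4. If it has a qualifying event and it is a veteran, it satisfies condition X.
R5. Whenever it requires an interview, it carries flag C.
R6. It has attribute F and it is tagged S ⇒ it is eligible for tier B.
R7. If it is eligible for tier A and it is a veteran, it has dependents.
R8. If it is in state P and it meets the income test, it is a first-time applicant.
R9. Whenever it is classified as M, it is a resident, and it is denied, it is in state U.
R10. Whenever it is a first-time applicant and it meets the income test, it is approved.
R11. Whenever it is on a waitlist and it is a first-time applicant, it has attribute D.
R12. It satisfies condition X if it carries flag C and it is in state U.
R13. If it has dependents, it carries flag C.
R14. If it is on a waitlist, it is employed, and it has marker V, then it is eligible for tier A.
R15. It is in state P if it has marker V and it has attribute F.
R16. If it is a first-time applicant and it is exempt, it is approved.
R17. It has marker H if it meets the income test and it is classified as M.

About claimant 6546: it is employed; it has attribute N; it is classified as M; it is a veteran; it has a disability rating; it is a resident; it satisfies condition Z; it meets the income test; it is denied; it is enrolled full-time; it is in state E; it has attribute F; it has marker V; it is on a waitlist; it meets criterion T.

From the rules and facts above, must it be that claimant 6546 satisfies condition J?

Yes

By R9 (it is classified as M, it is a resident, it is denied): it is in state U.
By R14 (it is on a waitlist, it is employed, it has marker V): it is eligible for tier A.
By R15 (it has marker V, it has attribute F): it is in state P.
By R7 (it is eligible for tier A, it is a veteran): it has dependents.
By R8 (it is in state P, it meets the income test): it is a first-time applicant.
By R10 (it is a first-time applicant, it meets the income test): it is approved.
By R13 (it has dependents): it carries flag C.
By R12 (it carries flag C, it is in state U): it satisfies condition X.
By R3 (it satisfies condition X, it is approved): it satisfies condition J.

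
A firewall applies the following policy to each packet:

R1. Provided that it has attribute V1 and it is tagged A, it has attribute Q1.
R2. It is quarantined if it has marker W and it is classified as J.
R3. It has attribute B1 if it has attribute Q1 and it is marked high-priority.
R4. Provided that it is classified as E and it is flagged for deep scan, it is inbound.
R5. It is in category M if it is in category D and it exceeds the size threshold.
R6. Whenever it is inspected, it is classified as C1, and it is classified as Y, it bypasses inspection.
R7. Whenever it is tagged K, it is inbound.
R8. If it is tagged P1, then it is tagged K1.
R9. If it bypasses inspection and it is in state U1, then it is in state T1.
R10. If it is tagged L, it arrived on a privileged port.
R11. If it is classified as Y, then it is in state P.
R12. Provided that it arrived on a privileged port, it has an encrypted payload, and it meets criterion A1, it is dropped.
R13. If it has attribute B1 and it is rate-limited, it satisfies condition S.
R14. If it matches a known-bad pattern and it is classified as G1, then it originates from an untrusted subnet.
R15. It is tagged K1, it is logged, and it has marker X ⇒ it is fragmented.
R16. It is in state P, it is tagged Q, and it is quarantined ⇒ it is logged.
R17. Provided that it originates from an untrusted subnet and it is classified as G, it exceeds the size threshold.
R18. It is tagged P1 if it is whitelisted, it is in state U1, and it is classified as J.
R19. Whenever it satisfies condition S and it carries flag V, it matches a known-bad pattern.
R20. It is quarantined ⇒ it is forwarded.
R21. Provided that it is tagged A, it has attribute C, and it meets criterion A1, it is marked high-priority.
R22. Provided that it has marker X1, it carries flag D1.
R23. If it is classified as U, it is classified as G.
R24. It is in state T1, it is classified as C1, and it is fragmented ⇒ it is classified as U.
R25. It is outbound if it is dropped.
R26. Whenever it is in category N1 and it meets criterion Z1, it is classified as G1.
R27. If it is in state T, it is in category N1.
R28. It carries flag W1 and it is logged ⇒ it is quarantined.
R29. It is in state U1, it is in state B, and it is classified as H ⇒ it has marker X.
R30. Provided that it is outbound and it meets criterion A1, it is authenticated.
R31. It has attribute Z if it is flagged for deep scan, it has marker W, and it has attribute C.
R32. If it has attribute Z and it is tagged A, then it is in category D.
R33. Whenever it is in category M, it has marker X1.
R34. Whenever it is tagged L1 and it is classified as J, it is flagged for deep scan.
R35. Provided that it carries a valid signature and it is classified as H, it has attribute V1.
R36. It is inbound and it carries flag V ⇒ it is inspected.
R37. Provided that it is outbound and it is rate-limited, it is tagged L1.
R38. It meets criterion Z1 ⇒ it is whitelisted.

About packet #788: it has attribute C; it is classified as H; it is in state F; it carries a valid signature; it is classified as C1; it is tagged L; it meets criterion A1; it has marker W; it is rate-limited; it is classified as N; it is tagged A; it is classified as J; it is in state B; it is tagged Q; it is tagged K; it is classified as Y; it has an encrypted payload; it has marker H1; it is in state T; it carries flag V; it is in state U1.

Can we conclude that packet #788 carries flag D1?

Forward chaining from the given facts derives: is quarantined, is inbound, arrived on a privileged port, is in state P, is dropped, is logged, is forwarded, is marked high-priority, is outbound, is in category N1, has marker X, is authenticated, has attribute V1, is inspected, is tagged L1, has attribute Q1, has attribute B1, bypasses inspection, is in state T1, satisfies condition S, matches a known-bad pattern, is flagged for deep scan, has attribute Z, is in category D.
The only rule concluding "it carries flag D1" is R22, which needs "it has marker X1"; that is never established.

No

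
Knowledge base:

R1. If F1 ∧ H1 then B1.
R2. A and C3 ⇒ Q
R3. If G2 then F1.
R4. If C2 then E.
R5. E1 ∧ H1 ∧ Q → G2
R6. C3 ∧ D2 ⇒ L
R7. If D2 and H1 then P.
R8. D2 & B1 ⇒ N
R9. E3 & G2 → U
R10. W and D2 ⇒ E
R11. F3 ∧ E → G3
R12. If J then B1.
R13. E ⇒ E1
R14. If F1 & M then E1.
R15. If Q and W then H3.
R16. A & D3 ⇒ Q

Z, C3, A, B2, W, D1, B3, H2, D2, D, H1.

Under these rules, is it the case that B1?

Q  (by R2: A, C3)
E  (by R10: W, D2)
E1  (by R13: E)
G2  (by R5: E1, H1, Q)
F1  (by R3: G2)
B1  (by R1: F1, H1)

Yes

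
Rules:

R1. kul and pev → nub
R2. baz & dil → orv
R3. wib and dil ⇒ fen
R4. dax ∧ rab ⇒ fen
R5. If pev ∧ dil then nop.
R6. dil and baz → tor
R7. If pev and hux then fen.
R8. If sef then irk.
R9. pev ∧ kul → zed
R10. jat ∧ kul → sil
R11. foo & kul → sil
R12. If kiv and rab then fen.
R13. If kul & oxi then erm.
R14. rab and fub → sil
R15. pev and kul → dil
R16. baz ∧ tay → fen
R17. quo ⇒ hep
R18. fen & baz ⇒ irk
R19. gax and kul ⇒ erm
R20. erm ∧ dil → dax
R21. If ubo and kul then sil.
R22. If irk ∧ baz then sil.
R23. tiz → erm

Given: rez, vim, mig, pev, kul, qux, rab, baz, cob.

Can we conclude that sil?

Forward chaining from the given facts derives: nub, zed, dil, orv, nop, tor.
Rules concluding sil: R10 needs jat; R11 needs foo; R14 needs fub; R21 needs ubo; R22 needs irk — none of these are established.

No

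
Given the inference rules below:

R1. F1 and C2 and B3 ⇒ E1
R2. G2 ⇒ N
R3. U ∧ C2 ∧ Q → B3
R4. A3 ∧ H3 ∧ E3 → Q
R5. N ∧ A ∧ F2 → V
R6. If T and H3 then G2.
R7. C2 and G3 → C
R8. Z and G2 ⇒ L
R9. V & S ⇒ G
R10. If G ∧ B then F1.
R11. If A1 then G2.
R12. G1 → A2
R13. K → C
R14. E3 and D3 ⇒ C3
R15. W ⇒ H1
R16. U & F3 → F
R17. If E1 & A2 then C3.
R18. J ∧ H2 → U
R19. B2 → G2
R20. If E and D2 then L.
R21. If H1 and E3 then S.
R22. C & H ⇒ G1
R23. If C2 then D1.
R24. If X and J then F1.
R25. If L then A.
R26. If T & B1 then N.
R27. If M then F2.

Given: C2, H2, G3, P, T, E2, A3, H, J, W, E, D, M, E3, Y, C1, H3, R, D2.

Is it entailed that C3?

No

Forward chaining from the given facts derives: Q, G2, C, H1, U, L, S, G1, D1, A, F2, N, B3, V, G, A2.
Rules concluding C3: R14 needs D3; R17 needs E1 — none of these are established.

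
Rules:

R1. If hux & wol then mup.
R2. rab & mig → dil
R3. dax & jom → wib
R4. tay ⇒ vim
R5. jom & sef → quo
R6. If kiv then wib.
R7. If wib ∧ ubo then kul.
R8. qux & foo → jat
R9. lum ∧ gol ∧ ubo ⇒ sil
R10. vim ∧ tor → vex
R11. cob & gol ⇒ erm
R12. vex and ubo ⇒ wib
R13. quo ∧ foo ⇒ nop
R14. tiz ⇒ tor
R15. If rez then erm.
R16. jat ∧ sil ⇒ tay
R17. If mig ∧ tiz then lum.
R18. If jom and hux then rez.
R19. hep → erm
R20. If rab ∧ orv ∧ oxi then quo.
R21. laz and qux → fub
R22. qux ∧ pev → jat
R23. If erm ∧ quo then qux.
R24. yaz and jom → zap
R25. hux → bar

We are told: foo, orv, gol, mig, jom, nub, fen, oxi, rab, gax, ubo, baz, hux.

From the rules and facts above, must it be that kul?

Forward chaining from the given facts derives: dil, rez, quo, bar, nop, erm, qux, jat.
The only rule concluding kul is R7, which needs wib; that is never established.

No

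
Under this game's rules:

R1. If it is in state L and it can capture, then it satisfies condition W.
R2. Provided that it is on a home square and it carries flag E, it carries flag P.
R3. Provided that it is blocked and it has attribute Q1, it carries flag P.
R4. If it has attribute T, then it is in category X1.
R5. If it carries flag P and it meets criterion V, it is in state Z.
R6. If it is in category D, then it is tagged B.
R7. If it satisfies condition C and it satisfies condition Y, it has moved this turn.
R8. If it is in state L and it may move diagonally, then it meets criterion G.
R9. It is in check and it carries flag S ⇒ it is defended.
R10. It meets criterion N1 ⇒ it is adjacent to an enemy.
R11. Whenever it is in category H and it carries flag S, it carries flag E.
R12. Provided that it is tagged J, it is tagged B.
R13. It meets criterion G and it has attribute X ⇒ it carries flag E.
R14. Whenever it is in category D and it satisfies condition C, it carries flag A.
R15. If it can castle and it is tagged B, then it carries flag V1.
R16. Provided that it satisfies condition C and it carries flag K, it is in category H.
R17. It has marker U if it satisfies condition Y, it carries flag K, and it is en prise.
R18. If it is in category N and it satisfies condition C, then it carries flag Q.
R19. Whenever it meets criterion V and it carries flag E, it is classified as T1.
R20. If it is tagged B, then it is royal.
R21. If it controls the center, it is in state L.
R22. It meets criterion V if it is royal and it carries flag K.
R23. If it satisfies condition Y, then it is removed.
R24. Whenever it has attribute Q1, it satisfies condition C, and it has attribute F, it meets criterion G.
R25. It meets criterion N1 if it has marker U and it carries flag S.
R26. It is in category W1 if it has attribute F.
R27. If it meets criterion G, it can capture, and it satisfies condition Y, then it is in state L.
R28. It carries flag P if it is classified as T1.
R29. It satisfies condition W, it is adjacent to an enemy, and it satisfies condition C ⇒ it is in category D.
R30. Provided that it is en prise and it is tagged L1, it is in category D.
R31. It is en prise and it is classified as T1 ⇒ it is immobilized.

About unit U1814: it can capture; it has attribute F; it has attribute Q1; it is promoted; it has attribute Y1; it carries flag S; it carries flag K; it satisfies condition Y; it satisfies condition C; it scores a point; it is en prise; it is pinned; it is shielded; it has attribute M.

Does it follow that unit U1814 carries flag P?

Yes

By R16 (it satisfies condition C, it carries flag K): it is in category H.
By R17 (it satisfies condition Y, it carries flag K, it is en prise): it has marker U.
By R24 (it has attribute Q1, it satisfies condition C, it has attribute F): it meets criterion G.
By R25 (it has marker U, it carries flag S): it meets criterion N1.
By R27 (it meets criterion G, it can capture, it satisfies condition Y): it is in state L.
By R1 (it is in state L, it can capture): it satisfies condition W.
By R10 (it meets criterion N1): it is adjacent to an enemy.
By R11 (it is in category H, it carries flag S): it carries flag E.
By R29 (it satisfies condition W, it is adjacent to an enemy, it satisfies condition C): it is in category D.
By R6 (it is in category D): it is tagged B.
By R20 (it is tagged B): it is royal.
By R22 (it is royal, it carries flag K): it meets criterion V.
By R19 (it meets criterion V, it carries flag E): it is classified as T1.
By R28 (it is classified as T1): it carries flag P.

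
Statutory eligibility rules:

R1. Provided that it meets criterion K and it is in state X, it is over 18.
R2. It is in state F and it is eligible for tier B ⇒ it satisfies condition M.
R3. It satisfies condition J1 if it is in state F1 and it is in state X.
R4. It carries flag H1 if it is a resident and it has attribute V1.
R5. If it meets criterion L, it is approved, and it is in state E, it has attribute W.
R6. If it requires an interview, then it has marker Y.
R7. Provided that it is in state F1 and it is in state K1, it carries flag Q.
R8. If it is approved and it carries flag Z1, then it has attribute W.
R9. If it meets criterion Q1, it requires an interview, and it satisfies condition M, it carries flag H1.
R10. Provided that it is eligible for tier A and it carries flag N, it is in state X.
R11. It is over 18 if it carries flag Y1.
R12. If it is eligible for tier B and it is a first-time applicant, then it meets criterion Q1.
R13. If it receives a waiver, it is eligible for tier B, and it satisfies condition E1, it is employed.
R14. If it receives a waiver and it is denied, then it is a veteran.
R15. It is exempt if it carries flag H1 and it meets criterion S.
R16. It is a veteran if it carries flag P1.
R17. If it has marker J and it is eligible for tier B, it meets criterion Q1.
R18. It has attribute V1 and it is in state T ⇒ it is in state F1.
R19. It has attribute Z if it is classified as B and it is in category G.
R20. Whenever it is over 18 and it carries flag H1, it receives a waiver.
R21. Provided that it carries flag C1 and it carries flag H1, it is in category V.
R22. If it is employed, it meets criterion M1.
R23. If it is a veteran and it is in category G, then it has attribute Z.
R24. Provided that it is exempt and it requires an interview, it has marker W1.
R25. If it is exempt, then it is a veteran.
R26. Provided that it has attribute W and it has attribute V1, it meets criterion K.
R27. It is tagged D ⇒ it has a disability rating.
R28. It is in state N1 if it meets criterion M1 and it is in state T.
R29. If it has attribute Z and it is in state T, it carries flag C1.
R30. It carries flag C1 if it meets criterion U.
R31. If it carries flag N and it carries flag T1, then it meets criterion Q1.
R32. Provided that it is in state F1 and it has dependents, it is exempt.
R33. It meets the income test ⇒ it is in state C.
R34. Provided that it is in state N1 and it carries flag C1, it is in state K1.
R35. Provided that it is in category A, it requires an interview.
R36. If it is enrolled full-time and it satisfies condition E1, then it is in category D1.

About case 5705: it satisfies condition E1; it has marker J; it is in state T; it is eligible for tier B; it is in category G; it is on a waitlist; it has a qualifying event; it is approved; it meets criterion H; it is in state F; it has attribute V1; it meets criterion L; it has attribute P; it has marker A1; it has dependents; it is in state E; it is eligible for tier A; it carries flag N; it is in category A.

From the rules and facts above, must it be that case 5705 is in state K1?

Yes

By R2 (it is in state F, it is eligible for tier B): it satisfies condition M.
By R5 (it meets criterion L, it is approved, it is in state E): it has attribute W.
By R10 (it is eligible for tier A, it carries flag N): it is in state X.
By R17 (it has marker J, it is eligible for tier B): it meets criterion Q1.
By R18 (it has attribute V1, it is in state T): it is in state F1.
By R26 (it has attribute W, it has attribute V1): it meets criterion K.
By R32 (it is in state F1, it has dependents): it is exempt.
By R35 (it is in category A): it requires an interview.
By R1 (it meets criterion K, it is in state X): it is over 18.
By R9 (it meets criterion Q1, it requires an interview, it satisfies condition M): it carries flag H1.
By R20 (it is over 18, it carries flag H1): it receives a waiver.
By R25 (it is exempt): it is a veteran.
By R13 (it receives a waiver, it is eligible for tier B, it satisfies condition E1): it is employed.
By R22 (it is employed): it meets criterion M1.
By R23 (it is a veteran, it is in category G): it has attribute Z.
By R28 (it meets criterion M1, it is in state T): it is in state N1.
By R29 (it has attribute Z, it is in state T): it carries flag C1.
By R34 (it is in state N1, it carries flag C1): it is in state K1.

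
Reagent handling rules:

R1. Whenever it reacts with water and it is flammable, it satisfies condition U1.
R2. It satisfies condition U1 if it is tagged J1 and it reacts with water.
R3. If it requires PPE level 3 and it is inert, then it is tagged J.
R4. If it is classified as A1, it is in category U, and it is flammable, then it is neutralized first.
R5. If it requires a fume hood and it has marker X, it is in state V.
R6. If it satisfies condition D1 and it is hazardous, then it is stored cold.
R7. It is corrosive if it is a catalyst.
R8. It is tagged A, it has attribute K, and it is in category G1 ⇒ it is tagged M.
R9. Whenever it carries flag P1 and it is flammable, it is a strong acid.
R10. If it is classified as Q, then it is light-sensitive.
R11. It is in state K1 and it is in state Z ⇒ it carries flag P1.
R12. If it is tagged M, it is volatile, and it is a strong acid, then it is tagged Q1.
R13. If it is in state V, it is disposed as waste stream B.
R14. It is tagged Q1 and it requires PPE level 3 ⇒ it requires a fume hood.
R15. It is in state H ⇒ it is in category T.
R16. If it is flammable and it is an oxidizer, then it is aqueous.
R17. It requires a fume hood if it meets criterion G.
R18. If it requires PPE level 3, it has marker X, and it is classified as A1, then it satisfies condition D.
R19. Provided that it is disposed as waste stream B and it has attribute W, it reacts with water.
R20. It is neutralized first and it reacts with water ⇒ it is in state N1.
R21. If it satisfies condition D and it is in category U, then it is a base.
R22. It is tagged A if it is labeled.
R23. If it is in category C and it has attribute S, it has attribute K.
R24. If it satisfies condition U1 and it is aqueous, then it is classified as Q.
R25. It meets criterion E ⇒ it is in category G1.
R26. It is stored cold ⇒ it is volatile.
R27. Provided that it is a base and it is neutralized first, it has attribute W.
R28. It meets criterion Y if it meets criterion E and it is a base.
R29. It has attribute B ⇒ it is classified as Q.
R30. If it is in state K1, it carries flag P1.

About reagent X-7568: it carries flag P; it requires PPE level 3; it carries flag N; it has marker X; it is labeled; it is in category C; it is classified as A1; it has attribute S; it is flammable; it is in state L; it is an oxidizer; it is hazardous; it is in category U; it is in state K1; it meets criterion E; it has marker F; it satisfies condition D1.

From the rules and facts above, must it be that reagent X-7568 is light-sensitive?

Yes

By R4 (it is classified as A1, it is in category U, it is flammable): it is neutralized first.
By R6 (it satisfies condition D1, it is hazardous): it is stored cold.
By R16 (it is flammable, it is an oxidizer): it is aqueous.
By R18 (it requires PPE level 3, it has marker X, it is classified as A1): it satisfies condition D.
By R21 (it satisfies condition D, it is in category U): it is a base.
By R22 (it is labeled): it is tagged A.
By R23 (it is in category C, it has attribute S): it has attribute K.
By R25 (it meets criterion E): it is in category G1.
By R26 (it is stored cold): it is volatile.
By R27 (it is a base, it is neutralized first): it has attribute W.
By R30 (it is in state K1): it carries flag P1.
By R8 (it is tagged A, it has attribute K, it is in category G1): it is tagged M.
By R9 (it carries flag P1, it is flammable): it is a strong acid.
By R12 (it is tagged M, it is volatile, it is a strong acid): it is tagged Q1.
By R14 (it is tagged Q1, it requires PPE level 3): it requires a fume hood.
By R5 (it requires a fume hood, it has marker X): it is in state V.
By R13 (it is in state V): it is disposed as waste stream B.
By R19 (it is disposed as waste stream B, it has attribute W): it reacts with water.
By R1 (it reacts with water, it is flammable): it satisfies condition U1.
By R24 (it satisfies condition U1, it is aqueous): it is classified as Q.
By R10 (it is classified as Q): it is light-sensitive.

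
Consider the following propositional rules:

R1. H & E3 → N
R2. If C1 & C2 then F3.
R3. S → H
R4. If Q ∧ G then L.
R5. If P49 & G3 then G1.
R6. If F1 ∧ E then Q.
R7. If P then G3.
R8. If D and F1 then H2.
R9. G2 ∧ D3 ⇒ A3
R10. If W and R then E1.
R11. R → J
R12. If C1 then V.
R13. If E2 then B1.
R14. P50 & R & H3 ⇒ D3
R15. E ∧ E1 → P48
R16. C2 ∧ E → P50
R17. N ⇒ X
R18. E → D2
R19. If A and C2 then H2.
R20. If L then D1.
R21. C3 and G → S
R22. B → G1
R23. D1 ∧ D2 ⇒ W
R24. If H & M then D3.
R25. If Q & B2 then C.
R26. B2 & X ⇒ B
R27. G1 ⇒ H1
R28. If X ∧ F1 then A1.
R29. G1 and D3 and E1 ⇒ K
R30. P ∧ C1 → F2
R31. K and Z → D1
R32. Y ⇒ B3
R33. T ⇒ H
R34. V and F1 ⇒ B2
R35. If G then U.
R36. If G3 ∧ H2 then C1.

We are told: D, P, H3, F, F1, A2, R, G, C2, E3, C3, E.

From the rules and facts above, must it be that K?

Q  (by R6: F1, E)
G3  (by R7: P)
H2  (by R8: D, F1)
P50  (by R16: C2, E)
D2  (by R18: E)
S  (by R21: C3, G)
C1  (by R36: G3, H2)
H  (by R3: S)
L  (by R4: Q, G)
V  (by R12: C1)
D3  (by R14: P50, R, H3)
D1  (by R20: L)
W  (by R23: D1, D2)
B2  (by R34: V, F1)
N  (by R1: H, E3)
E1  (by R10: W, R)
X  (by R17: N)
B  (by R26: B2, X)
G1  (by R22: B)
K  (by R29: G1, D3, E1)

Yes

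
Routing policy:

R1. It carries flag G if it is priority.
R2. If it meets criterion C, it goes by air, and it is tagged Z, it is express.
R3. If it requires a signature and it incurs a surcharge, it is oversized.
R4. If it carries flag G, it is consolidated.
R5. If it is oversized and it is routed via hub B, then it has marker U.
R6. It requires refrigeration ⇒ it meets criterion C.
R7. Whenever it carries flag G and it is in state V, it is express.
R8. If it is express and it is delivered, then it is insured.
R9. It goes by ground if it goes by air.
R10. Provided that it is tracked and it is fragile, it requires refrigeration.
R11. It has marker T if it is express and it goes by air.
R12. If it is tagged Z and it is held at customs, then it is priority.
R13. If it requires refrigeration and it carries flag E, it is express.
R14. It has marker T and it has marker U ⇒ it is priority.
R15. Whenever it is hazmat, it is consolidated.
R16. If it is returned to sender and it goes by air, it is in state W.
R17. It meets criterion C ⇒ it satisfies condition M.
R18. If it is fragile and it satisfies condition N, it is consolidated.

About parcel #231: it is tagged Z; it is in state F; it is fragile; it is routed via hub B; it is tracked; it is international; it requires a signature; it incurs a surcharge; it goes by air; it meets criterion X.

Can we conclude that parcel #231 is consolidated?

By R3 (it requires a signature, it incurs a surcharge): it is oversized.
By R5 (it is oversized, it is routed via hub B): it has marker U.
By R10 (it is tracked, it is fragile): it requires refrigeration.
By R6 (it requires refrigeration): it meets criterion C.
By R2 (it meets criterion C, it goes by air, it is tagged Z): it is express.
By R11 (it is express, it goes by air): it has marker T.
By R14 (it has marker T, it has marker U): it is priority.
By R1 (it is priority): it carries flag G.
By R4 (it carries flag G): it is consolidated.

Yes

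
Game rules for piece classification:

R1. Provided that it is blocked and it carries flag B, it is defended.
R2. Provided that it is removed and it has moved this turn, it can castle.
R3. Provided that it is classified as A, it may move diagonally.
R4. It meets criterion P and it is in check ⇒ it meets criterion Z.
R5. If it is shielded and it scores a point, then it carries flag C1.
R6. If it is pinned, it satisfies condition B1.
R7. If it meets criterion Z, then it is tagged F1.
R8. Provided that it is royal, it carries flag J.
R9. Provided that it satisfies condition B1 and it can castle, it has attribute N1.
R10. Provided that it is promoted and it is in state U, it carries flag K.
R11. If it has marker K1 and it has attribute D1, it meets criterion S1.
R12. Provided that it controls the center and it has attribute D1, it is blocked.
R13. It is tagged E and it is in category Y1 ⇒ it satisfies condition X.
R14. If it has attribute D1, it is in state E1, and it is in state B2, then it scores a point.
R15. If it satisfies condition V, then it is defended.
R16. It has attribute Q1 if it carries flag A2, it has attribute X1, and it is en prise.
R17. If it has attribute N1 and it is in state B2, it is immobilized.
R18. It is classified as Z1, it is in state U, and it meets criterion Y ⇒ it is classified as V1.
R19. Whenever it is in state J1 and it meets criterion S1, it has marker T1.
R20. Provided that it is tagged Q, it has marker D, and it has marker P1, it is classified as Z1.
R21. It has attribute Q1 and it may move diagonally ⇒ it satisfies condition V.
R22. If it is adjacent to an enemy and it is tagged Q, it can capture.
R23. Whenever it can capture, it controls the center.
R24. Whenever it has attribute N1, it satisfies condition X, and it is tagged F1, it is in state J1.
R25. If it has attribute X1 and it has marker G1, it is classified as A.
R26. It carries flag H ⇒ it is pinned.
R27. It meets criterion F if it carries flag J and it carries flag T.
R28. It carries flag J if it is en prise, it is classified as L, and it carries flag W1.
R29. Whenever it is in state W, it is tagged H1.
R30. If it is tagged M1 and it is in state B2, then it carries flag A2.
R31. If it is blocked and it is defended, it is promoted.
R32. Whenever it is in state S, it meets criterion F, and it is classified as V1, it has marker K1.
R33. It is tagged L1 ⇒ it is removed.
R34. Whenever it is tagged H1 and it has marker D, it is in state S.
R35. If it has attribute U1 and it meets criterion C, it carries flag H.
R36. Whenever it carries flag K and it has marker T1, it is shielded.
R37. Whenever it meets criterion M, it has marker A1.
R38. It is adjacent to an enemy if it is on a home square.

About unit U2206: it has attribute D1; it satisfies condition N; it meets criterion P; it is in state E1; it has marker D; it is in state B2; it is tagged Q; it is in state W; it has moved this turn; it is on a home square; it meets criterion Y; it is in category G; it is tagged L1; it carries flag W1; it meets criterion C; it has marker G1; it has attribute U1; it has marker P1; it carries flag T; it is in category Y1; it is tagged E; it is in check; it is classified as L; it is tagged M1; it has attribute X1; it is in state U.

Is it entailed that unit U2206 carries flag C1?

No

Forward chaining from the given facts derives: meets criterion Z, is tagged F1, satisfies condition X, scores a point, is classified as Z1, is classified as A, is tagged H1, carries flag A2, is removed, is in state S, carries flag H, is adjacent to an enemy, can castle, may move diagonally, is classified as V1, can capture, controls the center, is pinned, satisfies condition B1, has attribute N1, is blocked, is immobilized, is in state J1.
The only rule concluding "it carries flag C1" is R5, which needs "it is shielded"; that is never established.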